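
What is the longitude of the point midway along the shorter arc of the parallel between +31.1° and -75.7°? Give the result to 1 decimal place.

-22.3°

Signed shortest Δλ from +31.1° to -75.7° is -106.8°.
Midpoint longitude = +31.1° + (-106.8°)/2 = +31.1° − 53.4° = -22.3°.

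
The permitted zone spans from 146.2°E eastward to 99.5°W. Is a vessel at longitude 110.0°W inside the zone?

Yes

Band width going east from +146.2° to -99.5°: ((-99.5 − 146.2) mod 360) = 114.3°.
Offset of -110.0° east of the west edge: ((-110.0 − 146.2) mod 360) = 103.8°.
103.8° ≤ 114.3° ⇒ inside.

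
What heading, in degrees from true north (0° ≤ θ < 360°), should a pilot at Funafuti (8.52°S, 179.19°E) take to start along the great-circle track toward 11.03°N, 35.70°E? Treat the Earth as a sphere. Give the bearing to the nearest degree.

Δλ = 35.70 − 179.19 = -143.49°.
θ = atan2( sin Δλ · cos φ₂ , cos φ₁ · sin φ₂ − sin φ₁ · cos φ₂ · cos Δλ )
  = atan2(-0.58397, 0.07233) = -82.939° → normalised to [0°, 360°): 277.061°.

277°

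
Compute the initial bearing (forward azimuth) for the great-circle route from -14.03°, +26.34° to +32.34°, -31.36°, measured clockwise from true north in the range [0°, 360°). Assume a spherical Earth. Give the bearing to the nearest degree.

311°

Δλ = -31.36 − 26.34 = -57.70°.
θ = atan2( sin Δλ · cos φ₂ , cos φ₁ · sin φ₂ − sin φ₁ · cos φ₂ · cos Δλ )
  = atan2(-0.71415, 0.62843) = -48.653° → normalised to [0°, 360°): 311.347°.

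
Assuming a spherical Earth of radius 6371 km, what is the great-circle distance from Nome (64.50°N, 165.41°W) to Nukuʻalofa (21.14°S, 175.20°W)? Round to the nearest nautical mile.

Δλ = -175.20 − -165.41 = -9.79°.
Δφ = -21.14 − 64.50 = -85.64°.
a = sin²(Δφ/2) + cos φ₁ · cos φ₂ · sin²(Δλ/2) = 0.464912.
c = 2·atan2(√a, √(1−a)) = 1.50056 rad → d = 6371·c ≈ 9560.09 km ≈ 5162.03 nmi.

5162 nmi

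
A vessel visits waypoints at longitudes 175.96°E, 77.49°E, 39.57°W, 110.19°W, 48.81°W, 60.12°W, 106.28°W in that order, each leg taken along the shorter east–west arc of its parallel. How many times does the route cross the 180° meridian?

0

Leg 1: +175.96° → +77.49°, shortest Δλ = -98.47° (west) — does not cross 180°.
Leg 2: +77.49° → -39.57°, shortest Δλ = -117.06° (west) — does not cross 180°.
Leg 3: -39.57° → -110.19°, shortest Δλ = -70.62° (west) — does not cross 180°.
Leg 4: -110.19° → -48.81°, shortest Δλ = 61.38° (east) — does not cross 180°.
Leg 5: -48.81° → -60.12°, shortest Δλ = -11.31° (west) — does not cross 180°.
Leg 6: -60.12° → -106.28°, shortest Δλ = -46.16° (west) — does not cross 180°.
Total crossings: 0.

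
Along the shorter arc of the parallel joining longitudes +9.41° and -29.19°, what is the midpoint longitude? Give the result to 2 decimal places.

Signed shortest Δλ from +9.41° to -29.19° is -38.60°.
Midpoint longitude = +9.41° + (-38.60°)/2 = +9.41° − 19.30° = -9.89°.

-9.89°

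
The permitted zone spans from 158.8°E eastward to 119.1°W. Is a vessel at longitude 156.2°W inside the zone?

Band width going east from +158.8° to -119.1°: ((-119.1 − 158.8) mod 360) = 82.1°.
Offset of -156.2° east of the west edge: ((-156.2 − 158.8) mod 360) = 45.0°.
45.0° ≤ 82.1° ⇒ inside.

Yes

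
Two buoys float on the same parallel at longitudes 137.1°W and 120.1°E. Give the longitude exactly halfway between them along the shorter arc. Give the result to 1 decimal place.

Signed shortest Δλ from -137.1° to +120.1° is -102.8°.
Midpoint longitude = -137.1° + (-102.8°)/2 = -137.1° − 51.4° = -188.5°.
Normalise into (−180°, 180°]: +171.5°.
(The naïve average (-137.1 + +120.1)/2 = -8.5° is on the wrong side of the globe.)

171.5°E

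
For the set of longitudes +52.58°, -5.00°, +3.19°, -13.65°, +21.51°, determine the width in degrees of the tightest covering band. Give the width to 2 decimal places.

66.23°

Sort the longitudes: -13.65°, -5.00°, +3.19°, +21.51°, +52.58°.
Eastward gaps between consecutive values (wrapping around): 8.65°, 8.19°, 18.32°, 31.07°, 293.77°.
Largest gap = 293.77° ⇒ minimal covering band is its complement: 360° − 293.77° = 66.23°.
Band runs from -13.65° eastward to +52.58°.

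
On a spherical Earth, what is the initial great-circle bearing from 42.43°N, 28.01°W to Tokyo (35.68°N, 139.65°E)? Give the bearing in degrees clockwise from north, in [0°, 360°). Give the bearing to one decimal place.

Δλ = 139.65 − -28.01 = 167.66°.
θ = atan2( sin Δλ · cos φ₂ , cos φ₁ · sin φ₂ − sin φ₁ · cos φ₂ · cos Δλ )
  = atan2(0.17360, 0.96588) = 10.189° → normalised to [0°, 360°): 10.189°.

10.2°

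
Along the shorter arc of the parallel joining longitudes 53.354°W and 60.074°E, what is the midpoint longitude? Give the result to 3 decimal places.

Signed shortest Δλ from -53.354° to +60.074° is +113.428°.
Midpoint longitude = -53.354° + (+113.428°)/2 = -53.354° + 56.714° = +3.360°.

3.360°E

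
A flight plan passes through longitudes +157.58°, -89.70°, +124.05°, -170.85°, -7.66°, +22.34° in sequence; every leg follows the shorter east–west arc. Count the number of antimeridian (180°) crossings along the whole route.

Leg 1: +157.58° → -89.70°, shortest Δλ = 112.72° (east) — crosses 180°.
Leg 2: -89.70° → +124.05°, shortest Δλ = -146.25° (west) — crosses 180°.
Leg 3: +124.05° → -170.85°, shortest Δλ = 65.1° (east) — crosses 180°.
Leg 4: -170.85° → -7.66°, shortest Δλ = 163.19° (east) — does not cross 180°.
Leg 5: -7.66° → +22.34°, shortest Δλ = 30.0° (east) — does not cross 180°.
Total crossings: 3.

3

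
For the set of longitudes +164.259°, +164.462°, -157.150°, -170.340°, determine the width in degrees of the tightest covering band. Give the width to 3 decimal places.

38.591°

Sort the longitudes: -170.340°, -157.150°, +164.259°, +164.462°.
Eastward gaps between consecutive values (wrapping around): 13.190°, 321.409°, 0.203°, 25.198°.
Largest gap = 321.409° ⇒ minimal covering band is its complement: 360° − 321.409° = 38.591°.
Band runs from +164.259° eastward to -157.150°, crossing the antimeridian.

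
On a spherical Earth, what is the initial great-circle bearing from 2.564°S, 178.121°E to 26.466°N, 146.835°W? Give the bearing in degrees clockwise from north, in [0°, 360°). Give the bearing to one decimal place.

47.1°

Δλ = -146.835 − 178.121 = -324.956°; wrapped into (−180°, 180°]: 35.044°.
θ = atan2( sin Δλ · cos φ₂ , cos φ₁ · sin φ₂ − sin φ₁ · cos φ₂ · cos Δλ )
  = atan2(0.51403, 0.47801) = 47.079° → normalised to [0°, 360°): 47.079°.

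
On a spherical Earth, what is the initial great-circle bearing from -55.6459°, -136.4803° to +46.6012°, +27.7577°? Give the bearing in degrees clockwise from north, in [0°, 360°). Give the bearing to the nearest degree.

Δλ = 27.7577 − -136.4803 = 164.2380°.
θ = atan2( sin Δλ · cos φ₂ , cos φ₁ · sin φ₂ − sin φ₁ · cos φ₂ · cos Δλ )
  = atan2(0.18664, -0.13588) = 126.055° → normalised to [0°, 360°): 126.055°.

126°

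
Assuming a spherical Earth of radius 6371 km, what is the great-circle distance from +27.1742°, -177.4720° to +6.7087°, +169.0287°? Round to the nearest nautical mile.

1450 nmi

Δλ = 169.0287 − -177.4720 = 346.5007°; wrapped into (−180°, 180°]: -13.4993°.
Δφ = 6.7087 − 27.1742 = -20.4655°.
a = sin²(Δφ/2) + cos φ₁ · cos φ₂ · sin²(Δλ/2) = 0.043763.
c = 2·atan2(√a, √(1−a)) = 0.42151 rad → d = 6371·c ≈ 2685.42 km ≈ 1450.01 nmi.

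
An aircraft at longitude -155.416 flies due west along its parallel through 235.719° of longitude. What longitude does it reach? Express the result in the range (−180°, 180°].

Start at -155.416°; shift −235.719° → -391.135°.
-391.135° lies outside (−180°, 180°]; add 360° → -31.135°.

-31.135°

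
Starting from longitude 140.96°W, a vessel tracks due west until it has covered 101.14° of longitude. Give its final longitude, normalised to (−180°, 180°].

Start at -140.96°; shift −101.14° → -242.10°.
-242.10° lies outside (−180°, 180°]; add 360° → +117.90°.

117.90°E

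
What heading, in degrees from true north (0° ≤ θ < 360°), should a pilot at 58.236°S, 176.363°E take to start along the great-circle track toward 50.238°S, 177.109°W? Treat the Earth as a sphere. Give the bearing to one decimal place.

Δλ = -177.109 − 176.363 = -353.472°; wrapped into (−180°, 180°]: 6.528°.
θ = atan2( sin Δλ · cos φ₂ , cos φ₁ · sin φ₂ − sin φ₁ · cos φ₂ · cos Δλ )
  = atan2(0.07272, 0.13561) = 28.200° → normalised to [0°, 360°): 28.200°.

28.2°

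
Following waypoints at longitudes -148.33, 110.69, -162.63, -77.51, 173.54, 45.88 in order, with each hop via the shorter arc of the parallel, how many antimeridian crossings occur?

3

Leg 1: -148.33° → +110.69°, shortest Δλ = -100.98° (west) — crosses 180°.
Leg 2: +110.69° → -162.63°, shortest Δλ = 86.68° (east) — crosses 180°.
Leg 3: -162.63° → -77.51°, shortest Δλ = 85.12° (east) — does not cross 180°.
Leg 4: -77.51° → +173.54°, shortest Δλ = -108.95° (west) — crosses 180°.
Leg 5: +173.54° → +45.88°, shortest Δλ = -127.66° (west) — does not cross 180°.
Total crossings: 3.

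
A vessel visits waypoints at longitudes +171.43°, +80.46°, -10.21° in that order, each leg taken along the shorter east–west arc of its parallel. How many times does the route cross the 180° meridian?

0

Leg 1: +171.43° → +80.46°, shortest Δλ = -90.97° (west) — does not cross 180°.
Leg 2: +80.46° → -10.21°, shortest Δλ = -90.67° (west) — does not cross 180°.
Total crossings: 0.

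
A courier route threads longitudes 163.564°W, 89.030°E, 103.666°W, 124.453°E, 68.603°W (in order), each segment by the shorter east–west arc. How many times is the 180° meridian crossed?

4

Leg 1: -163.564° → +89.030°, shortest Δλ = -107.406° (west) — crosses 180°.
Leg 2: +89.030° → -103.666°, shortest Δλ = 167.304° (east) — crosses 180°.
Leg 3: -103.666° → +124.453°, shortest Δλ = -131.881° (west) — crosses 180°.
Leg 4: +124.453° → -68.603°, shortest Δλ = 166.944° (east) — crosses 180°.
Total crossings: 4.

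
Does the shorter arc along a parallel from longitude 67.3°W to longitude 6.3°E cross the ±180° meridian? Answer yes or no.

Signed shortest Δλ = ((6.3 − -67.3 + 180) mod 360) − 180 = 73.6°.
Going east by 73.6° from -67.3° reaches +6.3° without touching 180°.

No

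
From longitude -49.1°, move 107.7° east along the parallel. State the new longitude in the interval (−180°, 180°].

Start at -49.1°; shift +107.7° → +58.6°.
+58.6° already lies in (−180°, 180°].

+58.6°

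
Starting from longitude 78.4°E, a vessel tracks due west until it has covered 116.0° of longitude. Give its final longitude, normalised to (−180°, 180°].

Start at +78.4°; shift −116.0° → -37.6°.
-37.6° already lies in (−180°, 180°].

37.6°W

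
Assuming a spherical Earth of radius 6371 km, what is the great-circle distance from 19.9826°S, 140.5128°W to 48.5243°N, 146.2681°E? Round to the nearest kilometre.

Δλ = 146.2681 − -140.5128 = 286.7809°; wrapped into (−180°, 180°]: -73.2191°.
Δφ = 48.5243 − -19.9826 = 68.5069°.
a = sin²(Δφ/2) + cos φ₁ · cos φ₂ · sin²(Δλ/2) = 0.538168.
c = 2·atan2(√a, √(1−a)) = 1.64721 rad → d = 6371·c ≈ 10494.36 km.

10494 km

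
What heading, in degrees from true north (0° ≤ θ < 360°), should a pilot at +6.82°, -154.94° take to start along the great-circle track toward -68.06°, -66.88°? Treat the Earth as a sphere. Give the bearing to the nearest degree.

158°

Δλ = -66.88 − -154.94 = 88.06°.
θ = atan2( sin Δλ · cos φ₂ , cos φ₁ · sin φ₂ − sin φ₁ · cos φ₂ · cos Δλ )
  = atan2(0.37342, -0.92251) = 157.963° → normalised to [0°, 360°): 157.963°.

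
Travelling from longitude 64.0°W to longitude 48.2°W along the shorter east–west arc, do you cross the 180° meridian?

No

Signed shortest Δλ = ((-48.2 − -64.0 + 180) mod 360) − 180 = 15.8°.
Going east by 15.8° from -64.0° reaches -48.2° without touching 180°.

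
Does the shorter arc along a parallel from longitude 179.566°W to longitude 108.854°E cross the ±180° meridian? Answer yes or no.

Yes

Naïve |108.854 − -179.566| = 288.42° > 180°, so the shorter arc goes the other way round — across 180°.
Signed shortest Δλ = ((108.854 − -179.566 + 180) mod 360) − 180 = -71.58°.
Going west by 71.58° from -179.566° passes through 180° before reaching +108.854°.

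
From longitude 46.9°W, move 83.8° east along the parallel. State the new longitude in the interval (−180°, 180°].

Start at -46.9°; shift +83.8° → +36.9°.
+36.9° already lies in (−180°, 180°].

36.9°E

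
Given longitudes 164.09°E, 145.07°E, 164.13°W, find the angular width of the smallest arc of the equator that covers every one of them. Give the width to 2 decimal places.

50.80°

Sort the longitudes: -164.13°, +145.07°, +164.09°.
Eastward gaps between consecutive values (wrapping around): 309.20°, 19.02°, 31.78°.
Largest gap = 309.20° ⇒ minimal covering band is its complement: 360° − 309.20° = 50.80°.
Band runs from +145.07° eastward to -164.13°, crossing the antimeridian.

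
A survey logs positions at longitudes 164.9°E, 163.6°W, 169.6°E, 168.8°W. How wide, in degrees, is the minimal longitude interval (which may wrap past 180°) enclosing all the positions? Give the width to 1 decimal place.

Sort the longitudes: -168.8°, -163.6°, +164.9°, +169.6°.
Eastward gaps between consecutive values (wrapping around): 5.2°, 328.5°, 4.7°, 21.6°.
Largest gap = 328.5° ⇒ minimal covering band is its complement: 360° − 328.5° = 31.5°.
Band runs from +164.9° eastward to -163.6°, crossing the antimeridian.

31.5°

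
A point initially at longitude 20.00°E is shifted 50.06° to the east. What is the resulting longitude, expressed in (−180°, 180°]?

70.06°E

Start at +20.00°; shift +50.06° → +70.06°.
+70.06° already lies in (−180°, 180°].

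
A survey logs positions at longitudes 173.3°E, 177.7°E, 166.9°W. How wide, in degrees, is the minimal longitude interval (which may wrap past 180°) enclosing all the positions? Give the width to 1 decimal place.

19.8°

Sort the longitudes: -166.9°, +173.3°, +177.7°.
Eastward gaps between consecutive values (wrapping around): 340.2°, 4.4°, 15.4°.
Largest gap = 340.2° ⇒ minimal covering band is its complement: 360° − 340.2° = 19.8°.
Band runs from +173.3° eastward to -166.9°, crossing the antimeridian.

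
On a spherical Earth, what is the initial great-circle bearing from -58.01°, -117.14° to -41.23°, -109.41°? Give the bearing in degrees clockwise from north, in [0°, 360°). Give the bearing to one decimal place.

19.7°

Δλ = -109.41 − -117.14 = 7.73°.
θ = atan2( sin Δλ · cos φ₂ , cos φ₁ · sin φ₂ − sin φ₁ · cos φ₂ · cos Δλ )
  = atan2(0.10116, 0.28290) = 19.676° → normalised to [0°, 360°): 19.676°.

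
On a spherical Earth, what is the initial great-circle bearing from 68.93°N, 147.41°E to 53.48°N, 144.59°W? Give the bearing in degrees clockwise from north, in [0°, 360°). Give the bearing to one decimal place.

81.7°

Δλ = -144.59 − 147.41 = -292.00°; wrapped into (−180°, 180°]: 68.00°.
θ = atan2( sin Δλ · cos φ₂ , cos φ₁ · sin φ₂ − sin φ₁ · cos φ₂ · cos Δλ )
  = atan2(0.55177, 0.08089) = 81.659° → normalised to [0°, 360°): 81.659°.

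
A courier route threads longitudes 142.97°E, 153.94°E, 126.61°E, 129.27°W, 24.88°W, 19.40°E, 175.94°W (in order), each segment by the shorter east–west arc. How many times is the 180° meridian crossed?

2

Leg 1: +142.97° → +153.94°, shortest Δλ = 10.97° (east) — does not cross 180°.
Leg 2: +153.94° → +126.61°, shortest Δλ = -27.33° (west) — does not cross 180°.
Leg 3: +126.61° → -129.27°, shortest Δλ = 104.12° (east) — crosses 180°.
Leg 4: -129.27° → -24.88°, shortest Δλ = 104.39° (east) — does not cross 180°.
Leg 5: -24.88° → +19.40°, shortest Δλ = 44.28° (east) — does not cross 180°.
Leg 6: +19.40° → -175.94°, shortest Δλ = 164.66° (east) — crosses 180°.
Total crossings: 2.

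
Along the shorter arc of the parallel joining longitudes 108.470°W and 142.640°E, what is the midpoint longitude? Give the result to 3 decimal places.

162.915°W

Signed shortest Δλ from -108.470° to +142.640° is -108.890°.
Midpoint longitude = -108.470° + (-108.890°)/2 = -108.470° − 54.445° = -162.915°.
(The naïve average (-108.470 + +142.640)/2 = 17.085° is on the wrong side of the globe.)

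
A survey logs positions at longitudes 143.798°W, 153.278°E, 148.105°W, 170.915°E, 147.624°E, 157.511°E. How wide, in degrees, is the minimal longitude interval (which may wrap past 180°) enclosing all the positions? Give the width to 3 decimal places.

68.578°

Sort the longitudes: -148.105°, -143.798°, +147.624°, +153.278°, +157.511°, +170.915°.
Eastward gaps between consecutive values (wrapping around): 4.307°, 291.422°, 5.654°, 4.233°, 13.404°, 40.980°.
Largest gap = 291.422° ⇒ minimal covering band is its complement: 360° − 291.422° = 68.578°.
Band runs from +147.624° eastward to -143.798°, crossing the antimeridian.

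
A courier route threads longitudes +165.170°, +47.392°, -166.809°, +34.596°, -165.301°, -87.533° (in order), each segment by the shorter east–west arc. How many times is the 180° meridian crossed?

Leg 1: +165.170° → +47.392°, shortest Δλ = -117.778° (west) — does not cross 180°.
Leg 2: +47.392° → -166.809°, shortest Δλ = 145.799° (east) — crosses 180°.
Leg 3: -166.809° → +34.596°, shortest Δλ = -158.595° (west) — crosses 180°.
Leg 4: +34.596° → -165.301°, shortest Δλ = 160.103° (east) — crosses 180°.
Leg 5: -165.301° → -87.533°, shortest Δλ = 77.768° (east) — does not cross 180°.
Total crossings: 3.

3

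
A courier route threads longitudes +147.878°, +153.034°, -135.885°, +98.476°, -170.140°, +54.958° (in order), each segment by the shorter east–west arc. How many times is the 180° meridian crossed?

4

Leg 1: +147.878° → +153.034°, shortest Δλ = 5.156° (east) — does not cross 180°.
Leg 2: +153.034° → -135.885°, shortest Δλ = 71.081° (east) — crosses 180°.
Leg 3: -135.885° → +98.476°, shortest Δλ = -125.639° (west) — crosses 180°.
Leg 4: +98.476° → -170.140°, shortest Δλ = 91.384° (east) — crosses 180°.
Leg 5: -170.140° → +54.958°, shortest Δλ = -134.902° (west) — crosses 180°.
Total crossings: 4.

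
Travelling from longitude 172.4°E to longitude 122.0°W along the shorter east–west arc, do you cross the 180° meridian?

Yes

Naïve |-122.0 − 172.4| = 294.4° > 180°, so the shorter arc goes the other way round — across 180°.
Signed shortest Δλ = ((-122.0 − 172.4 + 180) mod 360) − 180 = 65.6°.
Going east by 65.6° from +172.4° passes through 180° before reaching -122.0°.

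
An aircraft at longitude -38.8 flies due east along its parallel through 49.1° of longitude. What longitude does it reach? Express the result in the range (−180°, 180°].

Start at -38.8°; shift +49.1° → +10.3°.
+10.3° already lies in (−180°, 180°].

+10.3°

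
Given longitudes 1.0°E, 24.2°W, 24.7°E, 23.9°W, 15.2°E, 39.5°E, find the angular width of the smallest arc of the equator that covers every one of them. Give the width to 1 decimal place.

Sort the longitudes: -24.2°, -23.9°, +1.0°, +15.2°, +24.7°, +39.5°.
Eastward gaps between consecutive values (wrapping around): 0.3°, 24.9°, 14.2°, 9.5°, 14.8°, 296.3°.
Largest gap = 296.3° ⇒ minimal covering band is its complement: 360° − 296.3° = 63.7°.
Band runs from -24.2° eastward to +39.5°.

63.7°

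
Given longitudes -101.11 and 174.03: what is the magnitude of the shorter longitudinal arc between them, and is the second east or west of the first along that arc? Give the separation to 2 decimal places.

84.86° west

Raw difference: 174.03 − -101.11 = 275.14°.
Normalise into (−180°, 180°]: 275.14° − 360° = -84.86°.
Negative ⇒ the second point lies to the west; separation 84.86°.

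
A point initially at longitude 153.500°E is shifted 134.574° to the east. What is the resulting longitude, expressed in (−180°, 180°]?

71.926°W

Start at +153.500°; shift +134.574° → +288.074°.
+288.074° lies outside (−180°, 180°]; subtract 360° → -71.926°.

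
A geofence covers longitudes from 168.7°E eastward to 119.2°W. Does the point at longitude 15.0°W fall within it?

No

Band width going east from +168.7° to -119.2°: ((-119.2 − 168.7) mod 360) = 72.1°.
Offset of -15.0° east of the west edge: ((-15.0 − 168.7) mod 360) = 176.3°.
176.3° > 72.1° ⇒ outside.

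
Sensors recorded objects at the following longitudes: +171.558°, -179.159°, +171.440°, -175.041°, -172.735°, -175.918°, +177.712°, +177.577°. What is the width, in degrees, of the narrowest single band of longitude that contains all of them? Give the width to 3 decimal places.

Sort the longitudes: -179.159°, -175.918°, -175.041°, -172.735°, +171.440°, +171.558°, +177.577°, +177.712°.
Eastward gaps between consecutive values (wrapping around): 3.241°, 0.877°, 2.306°, 344.175°, 0.118°, 6.019°, 0.135°, 3.129°.
Largest gap = 344.175° ⇒ minimal covering band is its complement: 360° − 344.175° = 15.825°.
Band runs from +171.440° eastward to -172.735°, crossing the antimeridian.

15.825°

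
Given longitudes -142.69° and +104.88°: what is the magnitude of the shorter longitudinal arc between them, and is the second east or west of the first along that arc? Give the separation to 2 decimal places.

112.43° west

Raw difference: 104.88 − -142.69 = 247.57°.
Normalise into (−180°, 180°]: 247.57° − 360° = -112.43°.
Negative ⇒ the second point lies to the west; separation 112.43°.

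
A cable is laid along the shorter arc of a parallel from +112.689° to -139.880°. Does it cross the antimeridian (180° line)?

Naïve |-139.880 − 112.689| = 252.569° > 180°, so the shorter arc goes the other way round — across 180°.
Signed shortest Δλ = ((-139.880 − 112.689 + 180) mod 360) − 180 = 107.431°.
Going east by 107.431° from +112.689° passes through 180° before reaching -139.880°.

Yes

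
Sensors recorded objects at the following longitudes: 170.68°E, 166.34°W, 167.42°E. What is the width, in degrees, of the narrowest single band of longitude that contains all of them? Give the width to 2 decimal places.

26.24°

Sort the longitudes: -166.34°, +167.42°, +170.68°.
Eastward gaps between consecutive values (wrapping around): 333.76°, 3.26°, 22.98°.
Largest gap = 333.76° ⇒ minimal covering band is its complement: 360° − 333.76° = 26.24°.
Band runs from +167.42° eastward to -166.34°, crossing the antimeridian.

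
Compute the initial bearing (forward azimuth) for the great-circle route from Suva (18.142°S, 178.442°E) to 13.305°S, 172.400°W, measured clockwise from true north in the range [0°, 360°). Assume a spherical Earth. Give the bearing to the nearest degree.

63°

Δλ = -172.400 − 178.442 = -350.842°; wrapped into (−180°, 180°]: 9.158°.
θ = atan2( sin Δλ · cos φ₂ , cos φ₁ · sin φ₂ − sin φ₁ · cos φ₂ · cos Δλ )
  = atan2(0.15489, 0.08046) = 62.549° → normalised to [0°, 360°): 62.549°.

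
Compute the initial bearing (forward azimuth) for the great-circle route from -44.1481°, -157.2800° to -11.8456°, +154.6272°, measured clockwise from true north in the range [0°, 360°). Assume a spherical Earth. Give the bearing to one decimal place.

292.9°

Δλ = 154.6272 − -157.2800 = 311.9072°; wrapped into (−180°, 180°]: -48.0928°.
θ = atan2( sin Δλ · cos φ₂ , cos φ₁ · sin φ₂ − sin φ₁ · cos φ₂ · cos Δλ )
  = atan2(-0.72838, 0.30802) = -67.077° → normalised to [0°, 360°): 292.923°.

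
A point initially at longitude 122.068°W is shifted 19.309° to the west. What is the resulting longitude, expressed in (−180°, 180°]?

141.377°W

Start at -122.068°; shift −19.309° → -141.377°.
-141.377° already lies in (−180°, 180°].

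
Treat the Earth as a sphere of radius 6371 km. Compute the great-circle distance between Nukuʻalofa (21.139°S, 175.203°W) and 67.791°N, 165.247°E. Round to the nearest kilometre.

Δλ = 165.247 − -175.203 = 340.450°; wrapped into (−180°, 180°]: -19.550°.
Δφ = 67.791 − -21.139 = 88.930°.
a = sin²(Δφ/2) + cos φ₁ · cos φ₂ · sin²(Δλ/2) = 0.500825.
c = 2·atan2(√a, √(1−a)) = 1.57245 rad → d = 6371·c ≈ 10018.06 km.

10018 km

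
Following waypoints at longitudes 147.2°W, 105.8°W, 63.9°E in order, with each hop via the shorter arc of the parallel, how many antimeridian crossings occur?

Leg 1: -147.2° → -105.8°, shortest Δλ = 41.4° (east) — does not cross 180°.
Leg 2: -105.8° → +63.9°, shortest Δλ = 169.7° (east) — does not cross 180°.
Total crossings: 0.

0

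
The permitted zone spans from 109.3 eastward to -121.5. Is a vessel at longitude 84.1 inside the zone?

Band width going east from +109.3° to -121.5°: ((-121.5 − 109.3) mod 360) = 129.2°.
Offset of +84.1° east of the west edge: ((84.1 − 109.3) mod 360) = 334.8°.
334.8° > 129.2° ⇒ outside.

No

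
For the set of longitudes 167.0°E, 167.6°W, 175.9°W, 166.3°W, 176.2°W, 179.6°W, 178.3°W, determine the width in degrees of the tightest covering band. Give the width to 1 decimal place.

Sort the longitudes: -179.6°, -178.3°, -176.2°, -175.9°, -167.6°, -166.3°, +167.0°.
Eastward gaps between consecutive values (wrapping around): 1.3°, 2.1°, 0.3°, 8.3°, 1.3°, 333.3°, 13.4°.
Largest gap = 333.3° ⇒ minimal covering band is its complement: 360° − 333.3° = 26.7°.
Band runs from +167.0° eastward to -166.3°, crossing the antimeridian.

26.7°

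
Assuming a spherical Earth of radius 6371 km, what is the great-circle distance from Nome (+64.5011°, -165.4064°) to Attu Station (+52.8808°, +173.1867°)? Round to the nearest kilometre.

1772 km

Δλ = 173.1867 − -165.4064 = 338.5931°; wrapped into (−180°, 180°]: -21.4069°.
Δφ = 52.8808 − 64.5011 = -11.6203°.
a = sin²(Δφ/2) + cos φ₁ · cos φ₂ · sin²(Δλ/2) = 0.019209.
c = 2·atan2(√a, √(1−a)) = 0.27809 rad → d = 6371·c ≈ 1771.72 km.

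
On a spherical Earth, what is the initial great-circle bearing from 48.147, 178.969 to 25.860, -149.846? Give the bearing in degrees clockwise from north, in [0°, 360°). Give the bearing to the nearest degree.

121°

Δλ = -149.846 − 178.969 = -328.815°; wrapped into (−180°, 180°]: 31.185°.
θ = atan2( sin Δλ · cos φ₂ , cos φ₁ · sin φ₂ − sin φ₁ · cos φ₂ · cos Δλ )
  = atan2(0.46595, -0.28239) = 121.218° → normalised to [0°, 360°): 121.218°.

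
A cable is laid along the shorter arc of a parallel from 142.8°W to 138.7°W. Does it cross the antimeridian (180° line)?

No

Signed shortest Δλ = ((-138.7 − -142.8 + 180) mod 360) − 180 = 4.1°.
Going east by 4.1° from -142.8° reaches -138.7° without touching 180°.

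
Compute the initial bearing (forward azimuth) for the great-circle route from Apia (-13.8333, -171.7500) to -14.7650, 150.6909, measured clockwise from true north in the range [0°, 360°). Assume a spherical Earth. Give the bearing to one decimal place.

Δλ = 150.6909 − -171.7500 = 322.4409°; wrapped into (−180°, 180°]: -37.5591°.
θ = atan2( sin Δλ · cos φ₂ , cos φ₁ · sin φ₂ − sin φ₁ · cos φ₂ · cos Δλ )
  = atan2(-0.58945, -0.06418) = -96.214° → normalised to [0°, 360°): 263.786°.

263.8°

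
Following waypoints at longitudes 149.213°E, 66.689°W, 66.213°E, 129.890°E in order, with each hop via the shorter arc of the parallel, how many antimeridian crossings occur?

1

Leg 1: +149.213° → -66.689°, shortest Δλ = 144.098° (east) — crosses 180°.
Leg 2: -66.689° → +66.213°, shortest Δλ = 132.902° (east) — does not cross 180°.
Leg 3: +66.213° → +129.890°, shortest Δλ = 63.677° (east) — does not cross 180°.
Total crossings: 1.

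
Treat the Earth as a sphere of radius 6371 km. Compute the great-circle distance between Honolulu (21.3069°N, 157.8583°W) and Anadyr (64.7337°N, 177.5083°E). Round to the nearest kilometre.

5156 km

Δλ = 177.5083 − -157.8583 = 335.3666°; wrapped into (−180°, 180°]: -24.6334°.
Δφ = 64.7337 − 21.3069 = 43.4268°.
a = sin²(Δφ/2) + cos φ₁ · cos φ₂ · sin²(Δλ/2) = 0.154968.
c = 2·atan2(√a, √(1−a)) = 0.80922 rad → d = 6371·c ≈ 5155.53 km.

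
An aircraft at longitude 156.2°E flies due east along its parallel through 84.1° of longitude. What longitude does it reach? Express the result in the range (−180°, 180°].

119.7°W

Start at +156.2°; shift +84.1° → +240.3°.
+240.3° lies outside (−180°, 180°]; subtract 360° → -119.7°.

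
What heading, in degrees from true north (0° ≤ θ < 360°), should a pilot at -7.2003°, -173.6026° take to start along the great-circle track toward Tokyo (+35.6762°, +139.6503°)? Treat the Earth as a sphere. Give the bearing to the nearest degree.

318°

Δλ = 139.6503 − -173.6026 = 313.2529°; wrapped into (−180°, 180°]: -46.7471°.
θ = atan2( sin Δλ · cos φ₂ , cos φ₁ · sin φ₂ − sin φ₁ · cos φ₂ · cos Δλ )
  = atan2(-0.59165, 0.64837) = -42.381° → normalised to [0°, 360°): 317.619°.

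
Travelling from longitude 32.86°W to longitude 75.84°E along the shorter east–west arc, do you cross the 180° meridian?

No

Signed shortest Δλ = ((75.84 − -32.86 + 180) mod 360) − 180 = 108.7°.
Going east by 108.7° from -32.86° reaches +75.84° without touching 180°.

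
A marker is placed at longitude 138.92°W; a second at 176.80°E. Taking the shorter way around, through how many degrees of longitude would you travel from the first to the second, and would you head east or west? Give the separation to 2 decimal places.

Raw difference: 176.80 − -138.92 = 315.72°.
Normalise into (−180°, 180°]: 315.72° − 360° = -44.28°.
Negative ⇒ the second point lies to the west; separation 44.28°.

44.28° west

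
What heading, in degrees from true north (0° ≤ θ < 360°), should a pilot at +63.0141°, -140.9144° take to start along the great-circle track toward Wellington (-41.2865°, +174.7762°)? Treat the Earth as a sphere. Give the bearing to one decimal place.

Δλ = 174.7762 − -140.9144 = 315.6906°; wrapped into (−180°, 180°]: -44.3094°.
θ = atan2( sin Δλ · cos φ₂ , cos φ₁ · sin φ₂ − sin φ₁ · cos φ₂ · cos Δλ )
  = atan2(-0.52489, -0.77856) = -146.013° → normalised to [0°, 360°): 213.987°.

214.0°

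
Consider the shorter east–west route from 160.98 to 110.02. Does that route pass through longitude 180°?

Signed shortest Δλ = ((110.02 − 160.98 + 180) mod 360) − 180 = -50.96°.
Going west by 50.96° from +160.98° reaches +110.02° without touching 180°.

No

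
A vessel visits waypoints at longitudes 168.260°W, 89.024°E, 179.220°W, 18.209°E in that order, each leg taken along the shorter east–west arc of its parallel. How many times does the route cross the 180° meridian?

3

Leg 1: -168.260° → +89.024°, shortest Δλ = -102.716° (west) — crosses 180°.
Leg 2: +89.024° → -179.220°, shortest Δλ = 91.756° (east) — crosses 180°.
Leg 3: -179.220° → +18.209°, shortest Δλ = -162.571° (west) — crosses 180°.
Total crossings: 3.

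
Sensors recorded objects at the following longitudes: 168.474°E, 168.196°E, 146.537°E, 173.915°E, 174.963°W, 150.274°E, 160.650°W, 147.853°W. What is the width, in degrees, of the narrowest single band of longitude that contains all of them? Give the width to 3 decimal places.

65.610°

Sort the longitudes: -174.963°, -160.650°, -147.853°, +146.537°, +150.274°, +168.196°, +168.474°, +173.915°.
Eastward gaps between consecutive values (wrapping around): 14.313°, 12.797°, 294.390°, 3.737°, 17.922°, 0.278°, 5.441°, 11.122°.
Largest gap = 294.390° ⇒ minimal covering band is its complement: 360° − 294.390° = 65.610°.
Band runs from +146.537° eastward to -147.853°, crossing the antimeridian.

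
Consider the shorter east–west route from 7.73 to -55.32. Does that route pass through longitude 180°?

Signed shortest Δλ = ((-55.32 − 7.73 + 180) mod 360) − 180 = -63.05°.
Going west by 63.05° from +7.73° reaches -55.32° without touching 180°.

No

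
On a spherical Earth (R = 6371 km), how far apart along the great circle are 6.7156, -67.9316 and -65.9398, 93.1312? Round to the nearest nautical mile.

Δλ = 93.1312 − -67.9316 = 161.0628°.
Δφ = -65.9398 − 6.7156 = -72.6554°.
a = sin²(Δφ/2) + cos φ₁ · cos φ₂ · sin²(Δλ/2) = 0.744882.
c = 2·atan2(√a, √(1−a)) = 2.08262 rad → d = 6371·c ≈ 13268.35 km ≈ 7164.33 nmi.

7164 nmi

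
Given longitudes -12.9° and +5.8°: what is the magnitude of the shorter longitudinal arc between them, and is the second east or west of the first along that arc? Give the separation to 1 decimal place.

Raw difference: 5.8 − -12.9 = 18.7°.
Normalise into (−180°, 180°]: 18.7° stays 18.7°.
Positive ⇒ the second point lies to the east; separation 18.7°.

18.7° east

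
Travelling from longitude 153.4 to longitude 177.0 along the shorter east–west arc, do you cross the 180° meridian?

No

Signed shortest Δλ = ((177.0 − 153.4 + 180) mod 360) − 180 = 23.6°.
Going east by 23.6° from +153.4° reaches +177.0° without touching 180°.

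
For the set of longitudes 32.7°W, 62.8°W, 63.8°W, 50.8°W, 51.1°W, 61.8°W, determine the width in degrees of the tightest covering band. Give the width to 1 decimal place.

31.1°

Sort the longitudes: -63.8°, -62.8°, -61.8°, -51.1°, -50.8°, -32.7°.
Eastward gaps between consecutive values (wrapping around): 1.0°, 1.0°, 10.7°, 0.3°, 18.1°, 328.9°.
Largest gap = 328.9° ⇒ minimal covering band is its complement: 360° − 328.9° = 31.1°.
Band runs from -63.8° eastward to -32.7°.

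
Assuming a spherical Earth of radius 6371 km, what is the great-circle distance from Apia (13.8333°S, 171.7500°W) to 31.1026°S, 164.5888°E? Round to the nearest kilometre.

Δλ = 164.5888 − -171.7500 = 336.3388°; wrapped into (−180°, 180°]: -23.6612°.
Δφ = -31.1026 − -13.8333 = -17.2693°.
a = sin²(Δφ/2) + cos φ₁ · cos φ₂ · sin²(Δλ/2) = 0.057486.
c = 2·atan2(√a, √(1−a)) = 0.48424 rad → d = 6371·c ≈ 3085.12 km.

3085 km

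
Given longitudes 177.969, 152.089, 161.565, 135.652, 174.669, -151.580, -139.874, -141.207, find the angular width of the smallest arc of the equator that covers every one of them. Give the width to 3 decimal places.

Sort the longitudes: -151.580°, -141.207°, -139.874°, +135.652°, +152.089°, +161.565°, +174.669°, +177.969°.
Eastward gaps between consecutive values (wrapping around): 10.373°, 1.333°, 275.526°, 16.437°, 9.476°, 13.104°, 3.300°, 30.451°.
Largest gap = 275.526° ⇒ minimal covering band is its complement: 360° − 275.526° = 84.474°.
Band runs from +135.652° eastward to -139.874°, crossing the antimeridian.

84.474°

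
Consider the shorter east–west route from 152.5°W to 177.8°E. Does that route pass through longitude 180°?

Naïve |177.8 − -152.5| = 330.3° > 180°, so the shorter arc goes the other way round — across 180°.
Signed shortest Δλ = ((177.8 − -152.5 + 180) mod 360) − 180 = -29.7°.
Going west by 29.7° from -152.5° passes through 180° before reaching +177.8°.

Yes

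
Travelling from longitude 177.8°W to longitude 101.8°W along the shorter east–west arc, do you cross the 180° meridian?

No

Signed shortest Δλ = ((-101.8 − -177.8 + 180) mod 360) − 180 = 76.0°.
Going east by 76.0° from -177.8° reaches -101.8° without touching 180°.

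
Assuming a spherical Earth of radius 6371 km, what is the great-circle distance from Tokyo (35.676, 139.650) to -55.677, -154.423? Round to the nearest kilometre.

11914 km

Δλ = -154.423 − 139.650 = -294.073°; wrapped into (−180°, 180°]: 65.927°.
Δφ = -55.677 − 35.676 = -91.353°.
a = sin²(Δφ/2) + cos φ₁ · cos φ₂ · sin²(Δλ/2) = 0.647408.
c = 2·atan2(√a, √(1−a)) = 1.87006 rad → d = 6371·c ≈ 11914.15 km.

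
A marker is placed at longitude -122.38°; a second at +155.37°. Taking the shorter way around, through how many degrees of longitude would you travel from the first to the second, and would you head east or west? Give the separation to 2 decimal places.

Raw difference: 155.37 − -122.38 = 277.75°.
Normalise into (−180°, 180°]: 277.75° − 360° = -82.25°.
Negative ⇒ the second point lies to the west; separation 82.25°.

82.25° west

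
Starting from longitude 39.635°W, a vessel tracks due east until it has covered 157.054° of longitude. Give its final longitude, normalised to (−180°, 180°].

Start at -39.635°; shift +157.054° → +117.419°.
+117.419° already lies in (−180°, 180°].

117.419°E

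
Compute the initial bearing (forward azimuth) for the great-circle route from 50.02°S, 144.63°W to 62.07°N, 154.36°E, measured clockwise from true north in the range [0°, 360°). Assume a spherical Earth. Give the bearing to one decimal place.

Δλ = 154.36 − -144.63 = 298.99°; wrapped into (−180°, 180°]: -61.01°.
θ = atan2( sin Δλ · cos φ₂ , cos φ₁ · sin φ₂ − sin φ₁ · cos φ₂ · cos Δλ )
  = atan2(-0.40970, 0.74163) = -28.918° → normalised to [0°, 360°): 331.082°.

331.1°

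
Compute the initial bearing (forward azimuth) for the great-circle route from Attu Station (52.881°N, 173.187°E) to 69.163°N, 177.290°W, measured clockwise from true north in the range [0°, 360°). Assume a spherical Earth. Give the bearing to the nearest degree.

Δλ = -177.290 − 173.187 = -350.477°; wrapped into (−180°, 180°]: 9.523°.
θ = atan2( sin Δλ · cos φ₂ , cos φ₁ · sin φ₂ − sin φ₁ · cos φ₂ · cos Δλ )
  = atan2(0.05885, 0.28427) = 11.696° → normalised to [0°, 360°): 11.696°.

12°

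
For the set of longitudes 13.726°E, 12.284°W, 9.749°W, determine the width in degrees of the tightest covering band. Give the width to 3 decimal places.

Sort the longitudes: -12.284°, -9.749°, +13.726°.
Eastward gaps between consecutive values (wrapping around): 2.535°, 23.475°, 333.990°.
Largest gap = 333.990° ⇒ minimal covering band is its complement: 360° − 333.990° = 26.010°.
Band runs from -12.284° eastward to +13.726°.

26.010°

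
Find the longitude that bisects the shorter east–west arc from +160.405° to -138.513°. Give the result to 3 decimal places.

-169.054°

Signed shortest Δλ from +160.405° to -138.513° is +61.082°.
Midpoint longitude = +160.405° + (+61.082°)/2 = +160.405° + 30.541° = +190.946°.
Normalise into (−180°, 180°]: -169.054°.
(The naïve average (+160.405 + -138.513)/2 = 10.946° is on the wrong side of the globe.)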